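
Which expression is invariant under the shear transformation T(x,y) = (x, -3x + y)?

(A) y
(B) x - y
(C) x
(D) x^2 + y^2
C

Under the shear T(x,y) = (x, -3x + y):
Substitute the transformed coordinates into each option and compare with the original:
(A) y  ->  (-3x + y) = -3x + y   [differs from y: not invariant]
(B) x - y  ->  (x) - (-3x + y) = 4x - y   [differs from x - y: not invariant]
(C) x  ->  (x) = x   [equals x: invariant]
(D) x^2 + y^2  ->  (x)^2 + (-3x + y)^2 = 10x^2 - 6xy + y^2   [differs from x^2 + y^2: not invariant]

Only option (C), x, is unchanged by the transformation.
A vertical shear moves points parallel to the y-axis, so the x-coordinate (and any function of x alone) is unchanged.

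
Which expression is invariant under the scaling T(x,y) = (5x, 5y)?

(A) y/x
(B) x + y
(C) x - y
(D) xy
A

Under the uniform scaling T(x,y) = (5x, 5y):
Substitute the transformed coordinates into each option and compare with the original:
(A) y/x  ->  (5y)/(5x) = y/x   [equals y/x: invariant]
(B) x + y  ->  (5x) + (5y) = 5x + 5y   [differs from x + y: not invariant]
(C) x - y  ->  (5x) - (5y) = 5x - 5y   [differs from x - y: not invariant]
(D) xy  ->  (5x)(5y) = 25xy   [differs from xy: not invariant]

Only option (A), y/x, is unchanged by the transformation.
The common factor 5 cancels in a ratio of coordinates, while sums, products and sums of squares pick up factors of 5 or 25.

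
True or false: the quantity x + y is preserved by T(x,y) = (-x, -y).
False

Substitute T(x,y) = (-x, -y) into the expression and compare with the original.

Original: x + y
After applying T: (-x) + (-y) = -x - y

This differs from the original x + y (difference: -2x - 2y), so the expression is NOT invariant.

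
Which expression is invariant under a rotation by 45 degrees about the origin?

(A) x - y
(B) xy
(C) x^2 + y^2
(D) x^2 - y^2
C

A rotation by 45 degrees sends (x, y) to (sqrt(2)x/2 - sqrt(2)y/2, sqrt(2)x/2 + sqrt(2)y/2).
Substitute the transformed coordinates into each option and compare with the original:
(A) x - y  ->  (sqrt(2)x/2 - sqrt(2)y/2) - (sqrt(2)x/2 + sqrt(2)y/2) = -sqrt(2)y   [differs from x - y: not invariant]
(B) xy  ->  (sqrt(2)x/2 - sqrt(2)y/2)(sqrt(2)x/2 + sqrt(2)y/2) = x^2/2 - y^2/2   [differs from xy: not invariant]
(C) x^2 + y^2  ->  (sqrt(2)x/2 - sqrt(2)y/2)^2 + (sqrt(2)x/2 + sqrt(2)y/2)^2 = x^2 + y^2   [equals x^2 + y^2: invariant]
(D) x^2 - y^2  ->  (sqrt(2)x/2 - sqrt(2)y/2)^2 - (sqrt(2)x/2 + sqrt(2)y/2)^2 = -2xy   [differs from x^2 - y^2: not invariant]

Only option (C), x^2 + y^2, is unchanged by the transformation.
Geometrically, x^2 + y^2 is the squared distance from the origin, which every rotation about the origin preserves.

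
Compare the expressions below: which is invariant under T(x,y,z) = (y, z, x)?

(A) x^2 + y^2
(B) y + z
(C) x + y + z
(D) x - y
C

Apply T(x,y,z) = (y, z, x) to each option, i.e. replace (x, y, z) by the transformed coordinates.
Substitute the transformed coordinates into each option and compare with the original:
(A) x^2 + y^2  ->  (y)^2 + (z)^2 = y^2 + z^2   [differs from x^2 + y^2: not invariant]
(B) y + z  ->  (z) + (x) = x + z   [differs from y + z: not invariant]
(C) x + y + z  ->  (y) + (z) + (x) = x + y + z   [equals x + y + z: invariant]
(D) x - y  ->  (y) - (z) = y - z   [differs from x - y: not invariant]

Only option (C), x + y + z, is unchanged by the transformation.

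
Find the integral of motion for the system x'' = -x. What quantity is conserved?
E = (x')^2 + x^2

Multiply the equation by x':
x' * x'' = -x * x'
The left side is d/dt[(x')^2/2] and the right side is d/dt[-x^2/2], so
d/dt[(x')^2/2 + x^2/2] = 0, i.e. (x')^2/2 + x^2/2 = constant.
Multiplying by 2, the integral of motion is E = (x')^2 + x^2.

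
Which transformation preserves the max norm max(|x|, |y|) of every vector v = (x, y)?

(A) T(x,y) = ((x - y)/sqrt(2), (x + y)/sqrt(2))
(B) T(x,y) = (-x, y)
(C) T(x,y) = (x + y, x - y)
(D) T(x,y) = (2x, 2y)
B

A transformation preserves a norm if ||T(v)|| = ||v|| for every v; a single vector where the norm changes rules an option out.

(A) T(x,y) = ((x - y)/sqrt(2), (x + y)/sqrt(2)): v = (1, 0) has norm max(|1|, |0|) = 1, but T(v) = (sqrt(2)/2, sqrt(2)/2) has norm sqrt(2)/2 -- not preserved.
(B) T(x,y) = (-x, y): preserves the norm -- it only permutes the coordinates and/or flips signs, which leaves max(|x|, |y|) unchanged.
(C) T(x,y) = (x + y, x - y): v = (1, 1) has norm max(|1|, |1|) = 1, but T(v) = (2, 0) has norm 2 -- not preserved.
(D) T(x,y) = (2x, 2y): v = (1, 0) has norm max(|1|, |0|) = 1, but T(v) = (2, 0) has norm 2 -- not preserved.

Therefore the answer is (B).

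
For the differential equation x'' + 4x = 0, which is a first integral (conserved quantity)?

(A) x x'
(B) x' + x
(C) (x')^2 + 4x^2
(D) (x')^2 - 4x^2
C

A first integral I satisfies dI/dt = 0 along every solution. Differentiate each option and use the equation of motion:
(A) d/dt[x x'] = (x')^2 + x x'' = (x')^2 - 4x^2, not identically 0
(B) d/dt[x' + x] = x'' + x' = -4x + x', not identically 0
(C) d/dt[(x')^2 + 4x^2] = 2x'x'' + 8x x' = 2x'(-4x) + 8x x' = 0
(D) d/dt[(x')^2 - 4x^2] = 2x'x'' - 8x x' = -16x x', not identically 0

Only (C) has zero time-derivative. So the energy-like quantity (x')^2 + 4x^2 is the first integral.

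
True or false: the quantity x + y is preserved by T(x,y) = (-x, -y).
False

Substitute T(x,y) = (-x, -y) into the expression and compare with the original.

Original: x + y
After applying T: (-x) + (-y) = -x - y

This differs from the original x + y (difference: -2x - 2y), so the expression is NOT invariant.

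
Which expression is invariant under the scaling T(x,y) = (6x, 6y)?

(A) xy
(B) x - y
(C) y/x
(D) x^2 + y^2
C

Under the uniform scaling T(x,y) = (6x, 6y):
Substitute the transformed coordinates into each option and compare with the original:
(A) xy  ->  (6x)(6y) = 36xy   [differs from xy: not invariant]
(B) x - y  ->  (6x) - (6y) = 6x - 6y   [differs from x - y: not invariant]
(C) y/x  ->  (6y)/(6x) = y/x   [equals y/x: invariant]
(D) x^2 + y^2  ->  (6x)^2 + (6y)^2 = 36x^2 + 36y^2   [differs from x^2 + y^2: not invariant]

Only option (C), y/x, is unchanged by the transformation.
The common factor 6 cancels in a ratio of coordinates, while sums, products and sums of squares pick up factors of 6 or 36.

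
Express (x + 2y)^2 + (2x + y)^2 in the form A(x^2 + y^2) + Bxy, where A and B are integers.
5(x^2 + y^2) + 8xy

Expanding: (x + 2y)^2 = x^2 + 4xy + 4y^2
(2x + y)^2 = 4x^2 + 4xy + y^2
Sum = (1+4)(x^2+y^2) + 8xy = 5(x^2 + y^2) + 8xy
This is symmetric in x and y.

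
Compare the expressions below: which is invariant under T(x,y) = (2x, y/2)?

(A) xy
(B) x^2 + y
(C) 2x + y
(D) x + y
A

An expression E(x,y) is invariant under T if E(T(x,y)) = E(x,y). Here T(x,y) = (2x, y/2).
Substitute the transformed coordinates into each option and compare with the original:
(A) xy  ->  (2x)(y/2) = xy   [equals xy: invariant]
(B) x^2 + y  ->  (2x)^2 + (y/2) = 4x^2 + y/2   [differs from x^2 + y: not invariant]
(C) 2x + y  ->  2(2x) + (y/2) = 4x + y/2   [differs from 2x + y: not invariant]
(D) x + y  ->  (2x) + (y/2) = 2x + y/2   [differs from x + y: not invariant]

Only option (A), xy, is unchanged by the transformation.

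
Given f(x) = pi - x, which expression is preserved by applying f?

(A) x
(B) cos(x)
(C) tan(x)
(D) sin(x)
D

For f(x) = pi - x:
sin(pi - x) = sin(x), so sine is invariant under this transformation.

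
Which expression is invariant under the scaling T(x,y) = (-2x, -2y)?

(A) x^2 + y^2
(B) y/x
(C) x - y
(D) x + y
B

Under the uniform scaling T(x,y) = (-2x, -2y):
Substitute the transformed coordinates into each option and compare with the original:
(A) x^2 + y^2  ->  (-2x)^2 + (-2y)^2 = 4x^2 + 4y^2   [differs from x^2 + y^2: not invariant]
(B) y/x  ->  (-2y)/(-2x) = y/x   [equals y/x: invariant]
(C) x - y  ->  (-2x) - (-2y) = -2x + 2y   [differs from x - y: not invariant]
(D) x + y  ->  (-2x) + (-2y) = -2x - 2y   [differs from x + y: not invariant]

Only option (B), y/x, is unchanged by the transformation.
The common factor -2 cancels in a ratio of coordinates, while sums, products and sums of squares pick up factors of -2 or 4.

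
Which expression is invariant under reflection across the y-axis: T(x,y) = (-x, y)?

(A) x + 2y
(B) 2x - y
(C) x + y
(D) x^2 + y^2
D

The map is reflection across the y-axis: T(x,y) = (-x, y).
Substitute the transformed coordinates into each option and compare with the original:
(A) x + 2y  ->  (-x) + 2(y) = -x + 2y   [differs from x + 2y: not invariant]
(B) 2x - y  ->  2(-x) - (y) = -2x - y   [differs from 2x - y: not invariant]
(C) x + y  ->  (-x) + (y) = -x + y   [differs from x + y: not invariant]
(D) x^2 + y^2  ->  (-x)^2 + (y)^2 = x^2 + y^2   [equals x^2 + y^2: invariant]

Only option (D), x^2 + y^2, is unchanged by the transformation.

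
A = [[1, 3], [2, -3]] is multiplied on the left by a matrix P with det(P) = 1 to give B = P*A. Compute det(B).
-9

By the multiplicative property of determinants, det(B) = det(P*A) = det(P) * det(A) = det(A),
so the determinant is invariant under multiplication by any determinant-1 matrix; we just need det(A).

det(A) = (1)(-3) - (3)(2) = -3 - 6 = -9

Therefore det(B) = 1 * (-9) = -9.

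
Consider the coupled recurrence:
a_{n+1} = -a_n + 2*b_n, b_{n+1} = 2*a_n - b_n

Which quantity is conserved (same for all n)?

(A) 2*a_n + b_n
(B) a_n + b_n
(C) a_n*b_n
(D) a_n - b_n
B

Replace a_n by a_{n+1} = -a_n + 2*b_n and b_n by b_{n+1} = 2*a_n - b_n in each option and simplify:
(A) 2*a_n + b_n  ->  2*(-a_n + 2*b_n) + (2*a_n - b_n) = 3*b_n   [not conserved]
(B) a_n + b_n  ->  (-a_n + 2*b_n) + (2*a_n - b_n) = a_n + b_n   [conserved]
(C) a_n*b_n  ->  (-a_n + 2*b_n)*(2*a_n - b_n) = -2*a_n^2 + 5*a_n*b_n - 2*b_n^2   [not conserved]
(D) a_n - b_n  ->  (-a_n + 2*b_n) - (2*a_n - b_n) = -3*a_n + 3*b_n   [not conserved]

Only (B) a_n + b_n returns to itself after one step, so it is the conserved quantity.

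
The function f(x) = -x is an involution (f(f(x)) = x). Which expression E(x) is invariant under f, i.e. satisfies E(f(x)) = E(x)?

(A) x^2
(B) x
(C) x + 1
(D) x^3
A

Replace x by f(x) = -x in each option and simplify. As a quick numerical cross-check, also compare E(4) with E(f(4)) = E(-4).

(A) x^2  ->  (-x)^2, which simplifies back to x^2; check: E(4) = 16, E(-4) = 16.   [invariant]
(B) x  ->  (-x) = -x; check: E(4) = 4 but E(-4) = -4.   [not invariant]
(C) x + 1  ->  (-x) + 1 = 1 - x; check: E(4) = 5 but E(-4) = -3.   [not invariant]
(D) x^3  ->  (-x)^3 = -x^3; check: E(4) = 64 but E(-4) = -64.   [not invariant]

Only (A) is unchanged. E is symmetric under swapping x with f(x) = -x, which is exactly what an involution does.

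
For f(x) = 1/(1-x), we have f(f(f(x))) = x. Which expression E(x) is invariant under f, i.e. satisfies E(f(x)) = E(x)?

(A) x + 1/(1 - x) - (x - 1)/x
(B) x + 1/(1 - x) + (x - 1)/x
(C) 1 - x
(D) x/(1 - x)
B

Replace x by f(x) = 1/(1 - x) in each option and simplify. As a quick numerical cross-check, also compare E(4) with E(f(4)) = E(-1/3).

(A) x + 1/(1 - x) - (x - 1)/x  ->  (1/(1 - x)) + 1/(1 - (1/(1 - x))) - ((1/(1 - x)) - 1)/(1/(1 - x)) = (x^2(1 - x) - x + (x - 1)^2)/(x(x - 1)); check: E(4) = 35/12 but E(-1/3) = -43/12.   [not invariant]
(B) x + 1/(1 - x) + (x - 1)/x  ->  (1/(1 - x)) + 1/(1 - (1/(1 - x))) + ((1/(1 - x)) - 1)/(1/(1 - x)), which simplifies back to x + 1/(1 - x) + (x - 1)/x; check: E(4) = 53/12, E(-1/3) = 53/12.   [invariant]
(C) 1 - x  ->  1 - (1/(1 - x)) = x/(x - 1); check: E(4) = -3 but E(-1/3) = 4/3.   [not invariant]
(D) x/(1 - x)  ->  (1/(1 - x))/(1 - (1/(1 - x))) = -1/x; check: E(4) = -4/3 but E(-1/3) = -1/4.   [not invariant]

Only (B) is unchanged. Indeed f(f(x)) = 1/(1 - 1/(1-x)) = (1-x)/(-x) = (x-1)/x, so E(x) = x + f(x) + f(f(x)) is the sum over the whole 3-cycle; applying f just permutes the three terms cyclically (x -> f(x) -> f(f(x)) -> x), leaving the sum unchanged.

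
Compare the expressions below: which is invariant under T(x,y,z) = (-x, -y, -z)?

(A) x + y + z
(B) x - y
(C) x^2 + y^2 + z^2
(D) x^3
C

Apply T(x,y,z) = (-x, -y, -z) to each option, i.e. replace (x, y, z) by the transformed coordinates.
Substitute the transformed coordinates into each option and compare with the original:
(A) x + y + z  ->  (-x) + (-y) + (-z) = -x - y - z   [differs from x + y + z: not invariant]
(B) x - y  ->  (-x) - (-y) = -x + y   [differs from x - y: not invariant]
(C) x^2 + y^2 + z^2  ->  (-x)^2 + (-y)^2 + (-z)^2 = x^2 + y^2 + z^2   [equals x^2 + y^2 + z^2: invariant]
(D) x^3  ->  (-x)^3 = -x^3   [differs from x^3: not invariant]

Only option (C), x^2 + y^2 + z^2, is unchanged by the transformation.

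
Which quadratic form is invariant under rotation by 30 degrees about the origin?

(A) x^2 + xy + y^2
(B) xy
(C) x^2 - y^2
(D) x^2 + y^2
D

Rotation by 30 degrees sends (x, y) to (sqrt(3)x/2 - y/2, x/2 + sqrt(3)y/2).
Substitute the transformed coordinates into each option and compare with the original:
(A) x^2 + xy + y^2  ->  (sqrt(3)x/2 - y/2)^2 + (sqrt(3)x/2 - y/2)(x/2 + sqrt(3)y/2) + (x/2 + sqrt(3)y/2)^2 = sqrt(3)x^2/4 + x^2 + xy/2 - sqrt(3)y^2/4 + y^2   [differs from x^2 + xy + y^2: not invariant]
(B) xy  ->  (sqrt(3)x/2 - y/2)(x/2 + sqrt(3)y/2) = sqrt(3)x^2/4 + xy/2 - sqrt(3)y^2/4   [differs from xy: not invariant]
(C) x^2 - y^2  ->  (sqrt(3)x/2 - y/2)^2 - (x/2 + sqrt(3)y/2)^2 = x^2/2 - sqrt(3)xy - y^2/2   [differs from x^2 - y^2: not invariant]
(D) x^2 + y^2  ->  (sqrt(3)x/2 - y/2)^2 + (x/2 + sqrt(3)y/2)^2 = x^2 + y^2   [equals x^2 + y^2: invariant]

Only option (D), x^2 + y^2, is unchanged by the transformation.
x^2 + y^2 is the squared distance from the origin, which rotations preserve.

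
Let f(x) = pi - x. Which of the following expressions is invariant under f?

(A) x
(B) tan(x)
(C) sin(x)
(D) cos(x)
C

For f(x) = pi - x:
sin(pi - x) = sin(x), so sine is invariant under this transformation.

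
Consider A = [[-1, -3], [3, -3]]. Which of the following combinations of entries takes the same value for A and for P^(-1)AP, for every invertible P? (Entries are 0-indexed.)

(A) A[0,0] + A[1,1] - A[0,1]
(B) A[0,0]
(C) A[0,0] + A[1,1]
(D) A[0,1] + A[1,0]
C

A[0,0] + A[1,1] is the trace of A. By the cyclic property of the trace, tr(P^(-1)AP) = tr(APP^(-1)) = tr(A), so it is the same for every matrix similar to A.

The other combinations are not similarity invariants. For example, take P = [[1, -1], [0, 1]] (det P = 1), so P^(-1) = [[1, 1], [0, 1]] and
B = P^(-1)AP = [[2, -8], [3, -6]].
Evaluating each option on A and on B:
(A) A[0,0] + A[1,1] - A[0,1]: -1 for A, 4 for B -> changes
(B) A[0,0]: -1 for A, 2 for B -> changes
(C) A[0,0] + A[1,1]: -4 for A, -4 for B -> unchanged
(D) A[0,1] + A[1,0]: 0 for A, -5 for B -> changes

Only (C) A[0,0] + A[1,1] = -4 survives (and it does so for every P, not just this one), so it is the invariant.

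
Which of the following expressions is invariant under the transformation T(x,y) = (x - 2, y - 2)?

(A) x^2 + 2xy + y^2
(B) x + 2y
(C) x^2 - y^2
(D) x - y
D

An expression E(x,y) is invariant under T if E(T(x,y)) = E(x,y). Here T(x,y) = (x - 2, y - 2).
Substitute the transformed coordinates into each option and compare with the original:
(A) x^2 + 2xy + y^2  ->  (x - 2)^2 + 2(x - 2)(y - 2) + (y - 2)^2 = x^2 + 2xy - 8x + y^2 - 8y + 16   [differs from x^2 + 2xy + y^2: not invariant]
(B) x + 2y  ->  (x - 2) + 2(y - 2) = x + 2y - 6   [differs from x + 2y: not invariant]
(C) x^2 - y^2  ->  (x - 2)^2 - (y - 2)^2 = x^2 - 4x - y^2 + 4y   [differs from x^2 - y^2: not invariant]
(D) x - y  ->  (x - 2) - (y - 2) = x - y   [equals x - y: invariant]

Only option (D), x - y, is unchanged by the transformation.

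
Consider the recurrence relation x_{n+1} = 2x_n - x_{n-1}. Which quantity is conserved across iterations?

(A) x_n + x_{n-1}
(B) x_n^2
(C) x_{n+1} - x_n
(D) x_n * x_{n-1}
C

For the recurrence x_{n+1} = 2x_n - x_{n-1}:

If x_{n+1} = 2x_n - x_{n-1}, then:
x_{n+1} - x_n = x_n - x_{n-1}
The first difference is constant throughout the sequence.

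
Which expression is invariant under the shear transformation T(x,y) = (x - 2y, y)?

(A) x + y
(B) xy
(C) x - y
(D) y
D

Under the shear T(x,y) = (x - 2y, y):
Substitute the transformed coordinates into each option and compare with the original:
(A) x + y  ->  (x - 2y) + (y) = x - y   [differs from x + y: not invariant]
(B) xy  ->  (x - 2y)(y) = xy - 2y^2   [differs from xy: not invariant]
(C) x - y  ->  (x - 2y) - (y) = x - 3y   [differs from x - y: not invariant]
(D) y  ->  (y) = y   [equals y: invariant]

Only option (D), y, is unchanged by the transformation.
A horizontal shear moves points parallel to the x-axis, so the y-coordinate (and any function of y alone) is unchanged.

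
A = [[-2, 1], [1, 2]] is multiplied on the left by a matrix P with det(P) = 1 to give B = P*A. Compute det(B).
-5

By the multiplicative property of determinants, det(B) = det(P*A) = det(P) * det(A) = det(A),
so the determinant is invariant under multiplication by any determinant-1 matrix; we just need det(A).

det(A) = (-2)(2) - (1)(1) = -4 - 1 = -5

Therefore det(B) = 1 * (-5) = -5.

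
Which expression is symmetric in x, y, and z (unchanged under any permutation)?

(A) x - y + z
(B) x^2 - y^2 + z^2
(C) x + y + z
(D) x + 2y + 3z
C

A symmetric expression is unchanged when the variables are permuted; here the transformation to test is the swap (x, y) -> (y, x).
A symmetric expression must survive every permutation; the single swap x <-> y already eliminates the distractors, and the keyed expression is also unchanged by x <-> z and y <-> z (each variable enters it in exactly the same way).
Substitute the transformed coordinates into each option and compare with the original:
(A) x - y + z  ->  (y) - (x) + z = -x + y + z   [differs from x - y + z: not invariant]
(B) x^2 - y^2 + z^2  ->  (y)^2 - (x)^2 + z^2 = -x^2 + y^2 + z^2   [differs from x^2 - y^2 + z^2: not invariant]
(C) x + y + z  ->  (y) + (x) + z = x + y + z   [equals x + y + z: invariant]
(D) x + 2y + 3z  ->  (y) + 2(x) + 3z = 2x + y + 3z   [differs from x + 2y + 3z: not invariant]

Only option (C), x + y + z, is unchanged by the transformation.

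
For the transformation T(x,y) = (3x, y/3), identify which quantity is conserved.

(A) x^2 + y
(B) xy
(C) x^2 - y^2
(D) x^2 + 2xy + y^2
B

An expression E(x,y) is invariant under T if E(T(x,y)) = E(x,y). Here T(x,y) = (3x, y/3).
Substitute the transformed coordinates into each option and compare with the original:
(A) x^2 + y  ->  (3x)^2 + (y/3) = 9x^2 + y/3   [differs from x^2 + y: not invariant]
(B) xy  ->  (3x)(y/3) = xy   [equals xy: invariant]
(C) x^2 - y^2  ->  (3x)^2 - (y/3)^2 = 9x^2 - y^2/9   [differs from x^2 - y^2: not invariant]
(D) x^2 + 2xy + y^2  ->  (3x)^2 + 2(3x)(y/3) + (y/3)^2 = 9x^2 + 2xy + y^2/9   [differs from x^2 + 2xy + y^2: not invariant]

Only option (B), xy, is unchanged by the transformation.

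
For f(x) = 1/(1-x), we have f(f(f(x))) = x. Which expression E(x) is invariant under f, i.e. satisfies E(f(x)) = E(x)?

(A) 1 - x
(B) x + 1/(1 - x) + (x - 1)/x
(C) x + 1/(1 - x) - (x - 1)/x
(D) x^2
B

Replace x by f(x) = 1/(1 - x) in each option and simplify. As a quick numerical cross-check, also compare E(5) with E(f(5)) = E(-1/4).

(A) 1 - x  ->  1 - (1/(1 - x)) = x/(x - 1); check: E(5) = -4 but E(-1/4) = 5/4.   [not invariant]
(B) x + 1/(1 - x) + (x - 1)/x  ->  (1/(1 - x)) + 1/(1 - (1/(1 - x))) + ((1/(1 - x)) - 1)/(1/(1 - x)), which simplifies back to x + 1/(1 - x) + (x - 1)/x; check: E(5) = 111/20, E(-1/4) = 111/20.   [invariant]
(C) x + 1/(1 - x) - (x - 1)/x  ->  (1/(1 - x)) + 1/(1 - (1/(1 - x))) - ((1/(1 - x)) - 1)/(1/(1 - x)) = (x^2(1 - x) - x + (x - 1)^2)/(x(x - 1)); check: E(5) = 79/20 but E(-1/4) = -89/20.   [not invariant]
(D) x^2  ->  (1/(1 - x))^2 = (x - 1)^(-2); check: E(5) = 25 but E(-1/4) = 1/16.   [not invariant]

Only (B) is unchanged. Indeed f(f(x)) = 1/(1 - 1/(1-x)) = (1-x)/(-x) = (x-1)/x, so E(x) = x + f(x) + f(f(x)) is the sum over the whole 3-cycle; applying f just permutes the three terms cyclically (x -> f(x) -> f(f(x)) -> x), leaving the sum unchanged.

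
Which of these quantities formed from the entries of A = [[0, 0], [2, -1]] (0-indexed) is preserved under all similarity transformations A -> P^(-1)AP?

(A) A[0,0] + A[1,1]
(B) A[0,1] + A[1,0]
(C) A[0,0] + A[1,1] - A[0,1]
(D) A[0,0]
A

A[0,0] + A[1,1] is the trace of A. By the cyclic property of the trace, tr(P^(-1)AP) = tr(APP^(-1)) = tr(A), so it is the same for every matrix similar to A.

The other combinations are not similarity invariants. For example, take P = [[1, 1], [0, 1]] (det P = 1), so P^(-1) = [[1, -1], [0, 1]] and
B = P^(-1)AP = [[-2, -1], [2, 1]].
Evaluating each option on A and on B:
(A) A[0,0] + A[1,1]: -1 for A, -1 for B -> unchanged
(B) A[0,1] + A[1,0]: 2 for A, 1 for B -> changes
(C) A[0,0] + A[1,1] - A[0,1]: -1 for A, 0 for B -> changes
(D) A[0,0]: 0 for A, -2 for B -> changes

Only (A) A[0,0] + A[1,1] = -1 survives (and it does so for every P, not just this one), so it is the invariant.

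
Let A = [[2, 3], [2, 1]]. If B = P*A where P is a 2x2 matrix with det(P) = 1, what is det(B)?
-4

By the multiplicative property of determinants, det(B) = det(P*A) = det(P) * det(A) = det(A),
so the determinant is invariant under multiplication by any determinant-1 matrix; we just need det(A).

det(A) = (2)(1) - (3)(2) = 2 - 6 = -4

Therefore det(B) = 1 * (-4) = -4.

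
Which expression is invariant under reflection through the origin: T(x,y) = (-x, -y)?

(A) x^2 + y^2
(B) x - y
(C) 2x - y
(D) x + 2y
A

The map is reflection through the origin: T(x,y) = (-x, -y).
Substitute the transformed coordinates into each option and compare with the original:
(A) x^2 + y^2  ->  (-x)^2 + (-y)^2 = x^2 + y^2   [equals x^2 + y^2: invariant]
(B) x - y  ->  (-x) - (-y) = -x + y   [differs from x - y: not invariant]
(C) 2x - y  ->  2(-x) - (-y) = -2x + y   [differs from 2x - y: not invariant]
(D) x + 2y  ->  (-x) + 2(-y) = -x - 2y   [differs from x + 2y: not invariant]

Only option (A), x^2 + y^2, is unchanged by the transformation.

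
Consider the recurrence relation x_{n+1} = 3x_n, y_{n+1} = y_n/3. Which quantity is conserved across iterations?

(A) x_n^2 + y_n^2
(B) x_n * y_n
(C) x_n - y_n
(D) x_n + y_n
B

For the recurrence x_{n+1} = 3x_n, y_{n+1} = y_n/3:

x_{n+1} * y_{n+1} = (3x_n) * (y_n/3) = x_n * y_n
The product is conserved.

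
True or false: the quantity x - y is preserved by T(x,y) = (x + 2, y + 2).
True

Substitute T(x,y) = (x + 2, y + 2) into the expression and compare with the original.

Original: x - y
After applying T: (x + 2) - (y + 2) = x - y

This is identical to the original x - y, so the expression is invariant.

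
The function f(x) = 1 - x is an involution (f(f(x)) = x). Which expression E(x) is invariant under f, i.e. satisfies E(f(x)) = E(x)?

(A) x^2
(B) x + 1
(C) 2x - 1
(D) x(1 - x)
D

Replace x by f(x) = 1 - x in each option and simplify. As a quick numerical cross-check, also compare E(4) with E(f(4)) = E(-3).

(A) x^2  ->  (1 - x)^2 = (x - 1)^2; check: E(4) = 16 but E(-3) = 9.   [not invariant]
(B) x + 1  ->  (1 - x) + 1 = 2 - x; check: E(4) = 5 but E(-3) = -2.   [not invariant]
(C) 2x - 1  ->  2(1 - x) - 1 = 1 - 2x; check: E(4) = 7 but E(-3) = -7.   [not invariant]
(D) x(1 - x)  ->  (1 - x)(1 - (1 - x)), which simplifies back to x(1 - x); check: E(4) = -12, E(-3) = -12.   [invariant]

Only (D) is unchanged. E is symmetric under swapping x with f(x) = 1 - x, which is exactly what an involution does.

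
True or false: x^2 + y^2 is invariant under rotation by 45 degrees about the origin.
True

Applying rotation by 45 degrees: x' = x*cos(45 degrees) - y*sin(45 degrees) = sqrt(2)x/2 - sqrt(2)y/2, y' = x*sin(45 degrees) + y*cos(45 degrees) = sqrt(2)x/2 + sqrt(2)y/2

Substituting into x^2 + y^2:
(sqrt(2)x/2 - sqrt(2)y/2)^2 + (sqrt(2)x/2 + sqrt(2)y/2)^2
= x^2 + y^2

This equals the original expression x^2 + y^2, so it IS invariant.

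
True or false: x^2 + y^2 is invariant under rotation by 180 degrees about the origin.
True

Applying rotation by 180 degrees: x' = x*cos(180 degrees) - y*sin(180 degrees) = -x, y' = x*sin(180 degrees) + y*cos(180 degrees) = -y

Substituting into x^2 + y^2:
(-x)^2 + (-y)^2
= x^2 + y^2

This equals the original expression x^2 + y^2, so it IS invariant.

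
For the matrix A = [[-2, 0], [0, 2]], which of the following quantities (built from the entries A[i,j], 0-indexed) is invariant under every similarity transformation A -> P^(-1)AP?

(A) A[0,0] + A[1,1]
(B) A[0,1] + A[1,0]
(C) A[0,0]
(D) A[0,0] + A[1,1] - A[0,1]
A

A[0,0] + A[1,1] is the trace of A. By the cyclic property of the trace, tr(P^(-1)AP) = tr(APP^(-1)) = tr(A), so it is the same for every matrix similar to A.

The other combinations are not similarity invariants. For example, take P = [[1, 1], [1, 2]] (det P = 1), so P^(-1) = [[2, -1], [-1, 1]] and
B = P^(-1)AP = [[-6, -8], [4, 6]].
Evaluating each option on A and on B:
(A) A[0,0] + A[1,1]: 0 for A, 0 for B -> unchanged
(B) A[0,1] + A[1,0]: 0 for A, -4 for B -> changes
(C) A[0,0]: -2 for A, -6 for B -> changes
(D) A[0,0] + A[1,1] - A[0,1]: 0 for A, 8 for B -> changes

Only (A) A[0,0] + A[1,1] = 0 survives (and it does so for every P, not just this one), so it is the invariant.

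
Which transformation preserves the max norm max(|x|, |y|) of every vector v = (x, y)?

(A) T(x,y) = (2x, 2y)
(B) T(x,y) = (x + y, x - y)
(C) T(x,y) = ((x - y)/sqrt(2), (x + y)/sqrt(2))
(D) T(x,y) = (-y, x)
D

A transformation preserves a norm if ||T(v)|| = ||v|| for every v; a single vector where the norm changes rules an option out.

(A) T(x,y) = (2x, 2y): v = (1, 0) has norm max(|1|, |0|) = 1, but T(v) = (2, 0) has norm 2 -- not preserved.
(B) T(x,y) = (x + y, x - y): v = (1, 1) has norm max(|1|, |1|) = 1, but T(v) = (2, 0) has norm 2 -- not preserved.
(C) T(x,y) = ((x - y)/sqrt(2), (x + y)/sqrt(2)): v = (1, 0) has norm max(|1|, |0|) = 1, but T(v) = (sqrt(2)/2, sqrt(2)/2) has norm sqrt(2)/2 -- not preserved.
(D) T(x,y) = (-y, x): preserves the norm -- it only permutes the coordinates and/or flips signs, which leaves max(|x|, |y|) unchanged.

Therefore the answer is (D).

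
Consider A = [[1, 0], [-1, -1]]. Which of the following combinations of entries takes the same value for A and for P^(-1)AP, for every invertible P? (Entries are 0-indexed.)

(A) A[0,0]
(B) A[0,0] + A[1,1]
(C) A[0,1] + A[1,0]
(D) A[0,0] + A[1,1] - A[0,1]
B

A[0,0] + A[1,1] is the trace of A. By the cyclic property of the trace, tr(P^(-1)AP) = tr(APP^(-1)) = tr(A), so it is the same for every matrix similar to A.

The other combinations are not similarity invariants. For example, take P = [[2, 1], [1, 1]] (det P = 1), so P^(-1) = [[1, -1], [-1, 2]] and
B = P^(-1)AP = [[5, 3], [-8, -5]].
Evaluating each option on A and on B:
(A) A[0,0]: 1 for A, 5 for B -> changes
(B) A[0,0] + A[1,1]: 0 for A, 0 for B -> unchanged
(C) A[0,1] + A[1,0]: -1 for A, -5 for B -> changes
(D) A[0,0] + A[1,1] - A[0,1]: 0 for A, -3 for B -> changes

Only (B) A[0,0] + A[1,1] = 0 survives (and it does so for every P, not just this one), so it is the invariant.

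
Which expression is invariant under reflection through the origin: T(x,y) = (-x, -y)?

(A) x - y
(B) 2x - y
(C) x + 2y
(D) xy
D

The map is reflection through the origin: T(x,y) = (-x, -y).
Substitute the transformed coordinates into each option and compare with the original:
(A) x - y  ->  (-x) - (-y) = -x + y   [differs from x - y: not invariant]
(B) 2x - y  ->  2(-x) - (-y) = -2x + y   [differs from 2x - y: not invariant]
(C) x + 2y  ->  (-x) + 2(-y) = -x - 2y   [differs from x + 2y: not invariant]
(D) xy  ->  (-x)(-y) = xy   [equals xy: invariant]

Only option (D), xy, is unchanged by the transformation.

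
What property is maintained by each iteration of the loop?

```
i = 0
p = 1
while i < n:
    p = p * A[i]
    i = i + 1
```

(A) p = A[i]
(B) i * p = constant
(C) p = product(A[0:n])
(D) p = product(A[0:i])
D

A loop invariant must hold before the first iteration and be re-established by every execution of the body.

(D) p = product(A[0:i]): Initially i = 0 and p = 1 = product of the empty slice A[0:0]. If p = product(A[0:i]) holds at the top of an iteration, the body sets p to product(A[0:i]) * A[i] = product(A[0:i+1]) and then i to i+1, so the property is restored. At exit i = n, giving p = product(A[0:n]).

The other options fail:
(A) p = A[i]: after the first iteration p = A[0] but i = 1; in general p is a product of several elements, not a single one.
(B) i * p = constant: initially i * p = 0, but after one iteration it is 1 * A[0], which is nonzero in general.
(C) p = product(A[0:n]): false before the loop (p = 1, not the full product) -- it only becomes true at exit.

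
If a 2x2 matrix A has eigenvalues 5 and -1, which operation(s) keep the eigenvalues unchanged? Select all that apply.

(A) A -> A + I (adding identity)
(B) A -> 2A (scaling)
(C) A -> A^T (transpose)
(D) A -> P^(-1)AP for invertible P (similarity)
C and D

Eigenvalues are preserved by:
1. Similarity transformations: A -> P^(-1)AP (same characteristic polynomial)
2. Transpose: A^T has the same eigenvalues as A

Eigenvalues are NOT preserved by:
- Adding identity: eigenvalues become 5+1, -1+1
- Scaling: eigenvalues become 10, -2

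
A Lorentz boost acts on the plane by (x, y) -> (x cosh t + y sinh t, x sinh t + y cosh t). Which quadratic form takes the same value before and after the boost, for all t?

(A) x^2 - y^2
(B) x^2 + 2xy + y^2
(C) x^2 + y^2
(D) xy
A

Write x' = x cosh t + y sinh t, y' = x sinh t + y cosh t and substitute into each option:
(A) x^2 - y^2: (x cosh t + y sinh t)^2 - (x sinh t + y cosh t)^2 = x^2(cosh^2 t - sinh^2 t) + 2xy(cosh t sinh t - sinh t cosh t) + y^2(sinh^2 t - cosh^2 t) = x^2 - y^2   [invariant, using cosh^2 t - sinh^2 t = 1]
(B) x^2 + 2xy + y^2: (x' + y')^2 with x' + y' = (x + y)(cosh t + sinh t) = (x + y)e^t, so it becomes (x + y)^2 e^(2t)   [not invariant for t != 0]
(C) x^2 + y^2: (x cosh t + y sinh t)^2 + (x sinh t + y cosh t)^2 = (x^2 + y^2)(cosh^2 t + sinh^2 t) + 4xy sinh t cosh t = (x^2 + y^2) cosh 2t + 2xy sinh 2t   [not invariant for t != 0]
(D) xy: (x cosh t + y sinh t)(x sinh t + y cosh t) = xy(cosh^2 t + sinh^2 t) + (x^2 + y^2) sinh t cosh t = xy cosh 2t + (x^2 + y^2)(sinh 2t)/2   [not invariant for t != 0]

Only (A) x^2 - y^2 is unchanged; it is the Minkowski form preserved by Lorentz boosts, just as x^2 + y^2 is preserved by ordinary rotations.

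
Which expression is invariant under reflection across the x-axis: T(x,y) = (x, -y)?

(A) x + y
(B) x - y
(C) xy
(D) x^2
D

The map is reflection across the x-axis: T(x,y) = (x, -y).
Substitute the transformed coordinates into each option and compare with the original:
(A) x + y  ->  (x) + (-y) = x - y   [differs from x + y: not invariant]
(B) x - y  ->  (x) - (-y) = x + y   [differs from x - y: not invariant]
(C) xy  ->  (x)(-y) = -xy   [differs from xy: not invariant]
(D) x^2  ->  (x)^2 = x^2   [equals x^2: invariant]

Only option (D), x^2, is unchanged by the transformation.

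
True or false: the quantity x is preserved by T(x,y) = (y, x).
False

Substitute T(x,y) = (y, x) into the expression and compare with the original.

Original: x
After applying T: (y) = y

This differs from the original x (difference: -x + y), so the expression is NOT invariant.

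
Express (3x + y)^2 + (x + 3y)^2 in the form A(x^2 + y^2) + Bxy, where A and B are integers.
10(x^2 + y^2) + 12xy

Expanding: (3x + y)^2 = 9x^2 + 6xy + y^2
(x + 3y)^2 = x^2 + 6xy + 9y^2
Sum = (9+1)(x^2+y^2) + 12xy = 10(x^2 + y^2) + 12xy
This is symmetric in x and y.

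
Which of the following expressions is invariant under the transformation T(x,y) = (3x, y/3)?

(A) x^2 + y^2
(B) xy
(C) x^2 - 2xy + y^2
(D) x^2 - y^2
B

An expression E(x,y) is invariant under T if E(T(x,y)) = E(x,y). Here T(x,y) = (3x, y/3).
Substitute the transformed coordinates into each option and compare with the original:
(A) x^2 + y^2  ->  (3x)^2 + (y/3)^2 = 9x^2 + y^2/9   [differs from x^2 + y^2: not invariant]
(B) xy  ->  (3x)(y/3) = xy   [equals xy: invariant]
(C) x^2 - 2xy + y^2  ->  (3x)^2 - 2(3x)(y/3) + (y/3)^2 = 9x^2 - 2xy + y^2/9   [differs from x^2 - 2xy + y^2: not invariant]
(D) x^2 - y^2  ->  (3x)^2 - (y/3)^2 = 9x^2 - y^2/9   [differs from x^2 - y^2: not invariant]

Only option (B), xy, is unchanged by the transformation.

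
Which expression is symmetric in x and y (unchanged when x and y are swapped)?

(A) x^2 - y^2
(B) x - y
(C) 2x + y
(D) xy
D

A symmetric expression is unchanged when the variables are permuted; here the transformation to test is the swap (x, y) -> (y, x).
Substitute the transformed coordinates into each option and compare with the original:
(A) x^2 - y^2  ->  (y)^2 - (x)^2 = -x^2 + y^2   [differs from x^2 - y^2: not invariant]
(B) x - y  ->  (y) - (x) = -x + y   [differs from x - y: not invariant]
(C) 2x + y  ->  2(y) + (x) = x + 2y   [differs from 2x + y: not invariant]
(D) xy  ->  (y)(x) = xy   [equals xy: invariant]

Only option (D), xy, is unchanged by the transformation.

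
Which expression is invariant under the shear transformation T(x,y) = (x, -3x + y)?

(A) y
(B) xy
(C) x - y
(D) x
D

Under the shear T(x,y) = (x, -3x + y):
Substitute the transformed coordinates into each option and compare with the original:
(A) y  ->  (-3x + y) = -3x + y   [differs from y: not invariant]
(B) xy  ->  (x)(-3x + y) = -3x^2 + xy   [differs from xy: not invariant]
(C) x - y  ->  (x) - (-3x + y) = 4x - y   [differs from x - y: not invariant]
(D) x  ->  (x) = x   [equals x: invariant]

Only option (D), x, is unchanged by the transformation.
A vertical shear moves points parallel to the y-axis, so the x-coordinate (and any function of x alone) is unchanged.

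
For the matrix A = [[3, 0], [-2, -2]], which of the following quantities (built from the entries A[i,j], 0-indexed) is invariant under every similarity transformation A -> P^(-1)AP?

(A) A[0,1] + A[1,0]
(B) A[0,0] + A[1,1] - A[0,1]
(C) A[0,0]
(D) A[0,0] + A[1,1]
D

A[0,0] + A[1,1] is the trace of A. By the cyclic property of the trace, tr(P^(-1)AP) = tr(APP^(-1)) = tr(A), so it is the same for every matrix similar to A.

The other combinations are not similarity invariants. For example, take P = [[1, 2], [0, 1]] (det P = 1), so P^(-1) = [[1, -2], [0, 1]] and
B = P^(-1)AP = [[7, 18], [-2, -6]].
Evaluating each option on A and on B:
(A) A[0,1] + A[1,0]: -2 for A, 16 for B -> changes
(B) A[0,0] + A[1,1] - A[0,1]: 1 for A, -17 for B -> changes
(C) A[0,0]: 3 for A, 7 for B -> changes
(D) A[0,0] + A[1,1]: 1 for A, 1 for B -> unchanged

Only (D) A[0,0] + A[1,1] = 1 survives (and it does so for every P, not just this one), so it is the invariant.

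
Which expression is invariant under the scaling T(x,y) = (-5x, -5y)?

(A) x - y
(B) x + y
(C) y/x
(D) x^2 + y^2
C

Under the uniform scaling T(x,y) = (-5x, -5y):
Substitute the transformed coordinates into each option and compare with the original:
(A) x - y  ->  (-5x) - (-5y) = -5x + 5y   [differs from x - y: not invariant]
(B) x + y  ->  (-5x) + (-5y) = -5x - 5y   [differs from x + y: not invariant]
(C) y/x  ->  (-5y)/(-5x) = y/x   [equals y/x: invariant]
(D) x^2 + y^2  ->  (-5x)^2 + (-5y)^2 = 25x^2 + 25y^2   [differs from x^2 + y^2: not invariant]

Only option (C), y/x, is unchanged by the transformation.
The common factor -5 cancels in a ratio of coordinates, while sums, products and sums of squares pick up factors of -5 or 25.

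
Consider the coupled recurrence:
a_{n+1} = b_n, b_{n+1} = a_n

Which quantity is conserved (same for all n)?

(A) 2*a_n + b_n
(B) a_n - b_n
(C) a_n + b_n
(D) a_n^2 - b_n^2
C

Replace a_n by a_{n+1} = b_n and b_n by b_{n+1} = a_n in each option and simplify:
(A) 2*a_n + b_n  ->  2*(b_n) + (a_n) = a_n + 2*b_n   [not conserved]
(B) a_n - b_n  ->  (b_n) - (a_n) = -a_n + b_n   [not conserved]
(C) a_n + b_n  ->  (b_n) + (a_n) = a_n + b_n   [conserved]
(D) a_n^2 - b_n^2  ->  (b_n)^2 - (a_n)^2 = -a_n^2 + b_n^2   [not conserved]

Only (C) a_n + b_n returns to itself after one step, so it is the conserved quantity.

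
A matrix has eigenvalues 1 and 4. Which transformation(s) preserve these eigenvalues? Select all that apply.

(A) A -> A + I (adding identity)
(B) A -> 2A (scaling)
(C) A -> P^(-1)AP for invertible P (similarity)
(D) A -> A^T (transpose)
C and D

Eigenvalues are preserved by:
1. Similarity transformations: A -> P^(-1)AP (same characteristic polynomial)
2. Transpose: A^T has the same eigenvalues as A

Eigenvalues are NOT preserved by:
- Adding identity: eigenvalues become 1+1, 4+1
- Scaling: eigenvalues become 2, 8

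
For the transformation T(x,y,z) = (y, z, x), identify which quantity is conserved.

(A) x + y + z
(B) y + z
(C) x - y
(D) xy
A

Apply T(x,y,z) = (y, z, x) to each option, i.e. replace (x, y, z) by the transformed coordinates.
Substitute the transformed coordinates into each option and compare with the original:
(A) x + y + z  ->  (y) + (z) + (x) = x + y + z   [equals x + y + z: invariant]
(B) y + z  ->  (z) + (x) = x + z   [differs from y + z: not invariant]
(C) x - y  ->  (y) - (z) = y - z   [differs from x - y: not invariant]
(D) xy  ->  (y)(z) = yz   [differs from xy: not invariant]

Only option (A), x + y + z, is unchanged by the transformation.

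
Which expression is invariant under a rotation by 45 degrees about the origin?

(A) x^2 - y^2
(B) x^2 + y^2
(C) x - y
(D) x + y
B

A rotation by 45 degrees sends (x, y) to (sqrt(2)x/2 - sqrt(2)y/2, sqrt(2)x/2 + sqrt(2)y/2).
Substitute the transformed coordinates into each option and compare with the original:
(A) x^2 - y^2  ->  (sqrt(2)x/2 - sqrt(2)y/2)^2 - (sqrt(2)x/2 + sqrt(2)y/2)^2 = -2xy   [differs from x^2 - y^2: not invariant]
(B) x^2 + y^2  ->  (sqrt(2)x/2 - sqrt(2)y/2)^2 + (sqrt(2)x/2 + sqrt(2)y/2)^2 = x^2 + y^2   [equals x^2 + y^2: invariant]
(C) x - y  ->  (sqrt(2)x/2 - sqrt(2)y/2) - (sqrt(2)x/2 + sqrt(2)y/2) = -sqrt(2)y   [differs from x - y: not invariant]
(D) x + y  ->  (sqrt(2)x/2 - sqrt(2)y/2) + (sqrt(2)x/2 + sqrt(2)y/2) = sqrt(2)x   [differs from x + y: not invariant]

Only option (B), x^2 + y^2, is unchanged by the transformation.
Geometrically, x^2 + y^2 is the squared distance from the origin, which every rotation about the origin preserves.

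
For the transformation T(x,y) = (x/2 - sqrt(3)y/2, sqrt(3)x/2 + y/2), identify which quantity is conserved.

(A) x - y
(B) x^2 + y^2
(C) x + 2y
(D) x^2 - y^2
B

An expression E(x,y) is invariant under T if E(T(x,y)) = E(x,y). Here T(x,y) = (x/2 - sqrt(3)y/2, sqrt(3)x/2 + y/2).
Substitute the transformed coordinates into each option and compare with the original:
(A) x - y  ->  (x/2 - sqrt(3)y/2) - (sqrt(3)x/2 + y/2) = -sqrt(3)x/2 + x/2 - sqrt(3)y/2 - y/2   [differs from x - y: not invariant]
(B) x^2 + y^2  ->  (x/2 - sqrt(3)y/2)^2 + (sqrt(3)x/2 + y/2)^2 = x^2 + y^2   [equals x^2 + y^2: invariant]
(C) x + 2y  ->  (x/2 - sqrt(3)y/2) + 2(sqrt(3)x/2 + y/2) = x/2 + sqrt(3)x - sqrt(3)y/2 + y   [differs from x + 2y: not invariant]
(D) x^2 - y^2  ->  (x/2 - sqrt(3)y/2)^2 - (sqrt(3)x/2 + y/2)^2 = -x^2/2 - sqrt(3)xy + y^2/2   [differs from x^2 - y^2: not invariant]

Only option (B), x^2 + y^2, is unchanged by the transformation.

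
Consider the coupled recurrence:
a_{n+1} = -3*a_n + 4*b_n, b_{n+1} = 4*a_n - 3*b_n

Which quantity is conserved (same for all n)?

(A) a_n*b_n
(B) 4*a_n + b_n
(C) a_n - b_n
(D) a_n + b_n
D

Replace a_n by a_{n+1} = -3*a_n + 4*b_n and b_n by b_{n+1} = 4*a_n - 3*b_n in each option and simplify:
(A) a_n*b_n  ->  (-3*a_n + 4*b_n)*(4*a_n - 3*b_n) = -12*a_n^2 + 25*a_n*b_n - 12*b_n^2   [not conserved]
(B) 4*a_n + b_n  ->  4*(-3*a_n + 4*b_n) + (4*a_n - 3*b_n) = -8*a_n + 13*b_n   [not conserved]
(C) a_n - b_n  ->  (-3*a_n + 4*b_n) - (4*a_n - 3*b_n) = -7*a_n + 7*b_n   [not conserved]
(D) a_n + b_n  ->  (-3*a_n + 4*b_n) + (4*a_n - 3*b_n) = a_n + b_n   [conserved]

Only (D) a_n + b_n returns to itself after one step, so it is the conserved quantity.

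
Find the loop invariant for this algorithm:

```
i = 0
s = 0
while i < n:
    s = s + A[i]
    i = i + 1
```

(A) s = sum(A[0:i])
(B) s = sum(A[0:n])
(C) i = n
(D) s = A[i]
A

A loop invariant must hold before the first iteration and be re-established by every execution of the body.

(A) s = sum(A[0:i]): Initially i = 0 and s = 0 = sum of the empty slice A[0:0]. If s = sum(A[0:i]) holds at the top of an iteration, the body sets s to sum(A[0:i]) + A[i] = sum(A[0:i+1]) and then i to i+1, so s = sum(A[0:i]) holds again. At exit i = n, giving s = sum(A[0:n]).

The other options fail:
(B) s = sum(A[0:n]): false before the loop (s = 0, not the full sum) -- it only becomes true at exit.
(C) i = n: false initially (i = 0); it is the exit condition, not an invariant.
(D) s = A[i]: after the first iteration s = A[0] but i = 1, so s = A[i] compares s with the wrong element (and fails in general).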